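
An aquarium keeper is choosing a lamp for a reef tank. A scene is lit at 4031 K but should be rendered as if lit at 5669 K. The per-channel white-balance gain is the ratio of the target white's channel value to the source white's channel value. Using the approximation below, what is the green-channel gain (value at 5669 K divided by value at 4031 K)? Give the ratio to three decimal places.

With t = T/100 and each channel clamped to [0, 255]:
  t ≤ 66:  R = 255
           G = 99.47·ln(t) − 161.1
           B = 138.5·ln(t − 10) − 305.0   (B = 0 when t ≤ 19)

At 4031 K (t = 40.31):
  G = 99.47·ln 40.31 − 161.1 = 99.47·3.6966 − 161.1 = 206.601.
At 5669 K (t = 56.69):
  G = 99.47·ln 56.69 − 161.1 = 99.47·4.0376 − 161.1 = 240.520.
Gain = 240.520 / 206.601 = 1.1642 → 1.164.

1.164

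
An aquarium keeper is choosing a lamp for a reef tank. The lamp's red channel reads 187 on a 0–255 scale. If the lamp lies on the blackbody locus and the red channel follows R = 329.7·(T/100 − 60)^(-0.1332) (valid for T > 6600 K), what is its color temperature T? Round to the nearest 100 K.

(t − 60)^(-0.1332) = 187/329.7 = 0.56718.
t − 60 = 0.56718^(1/-0.1332) = 0.56718^(-7.508) = 70.620, so t = 130.620.
T = 100·t = 13062 K → 13100 K to the nearest 100 K.

13100 K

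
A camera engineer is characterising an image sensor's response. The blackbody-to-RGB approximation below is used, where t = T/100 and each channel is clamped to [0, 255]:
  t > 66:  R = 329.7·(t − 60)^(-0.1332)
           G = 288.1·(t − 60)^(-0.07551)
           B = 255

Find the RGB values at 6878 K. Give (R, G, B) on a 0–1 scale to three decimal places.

t = 6878/100 = 68.78; the t > 66 branch applies.
R = 329.7·(68.78 − 60)^(-0.1332) = 329.7·8.78^(-0.1332) = 329.7·0.74873 = 246.857.
G = 288.1·(68.78 − 60)^(-0.07551) = 288.1·8.78^(-0.07551) = 288.1·0.84870 = 244.512.
B = 255 by definition for t > 66.
Dividing each by 255: (0.9681, 0.9589, 1.0000) → (0.968, 0.959, 1.000).

(0.968, 0.959, 1.000)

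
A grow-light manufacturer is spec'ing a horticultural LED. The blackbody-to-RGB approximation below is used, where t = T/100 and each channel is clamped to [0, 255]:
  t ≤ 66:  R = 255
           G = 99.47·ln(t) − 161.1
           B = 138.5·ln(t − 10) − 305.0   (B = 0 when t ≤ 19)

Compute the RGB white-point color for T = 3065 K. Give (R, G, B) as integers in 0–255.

t = 3065/100 = 30.65; the t ≤ 66 branch applies.
R = 255 by definition for t ≤ 66.
G = 99.47·ln 30.65 − 161.1 = 99.47·3.4226 − 161.1 = 179.349.
B = 138.5·ln(30.65 − 10) − 305.0 = 138.5·ln 20.65 − 305.0 = 138.5·3.0277 − 305.0 = 114.339.
Rounded: (255, 179, 114).

(255, 179, 114)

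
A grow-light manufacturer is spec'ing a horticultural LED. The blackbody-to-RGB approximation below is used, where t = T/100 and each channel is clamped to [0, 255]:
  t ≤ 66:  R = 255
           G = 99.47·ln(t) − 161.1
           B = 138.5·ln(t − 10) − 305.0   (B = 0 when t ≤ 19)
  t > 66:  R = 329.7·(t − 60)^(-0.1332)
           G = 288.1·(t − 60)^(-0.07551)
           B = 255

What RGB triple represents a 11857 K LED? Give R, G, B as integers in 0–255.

t = 11857/100 = 118.57; the t > 66 branch applies.
R = 329.7·(118.57 − 60)^(-0.1332) = 329.7·58.57^(-0.1332) = 329.7·0.58149 = 191.719.
G = 288.1·(118.57 − 60)^(-0.07551) = 288.1·58.57^(-0.07551) = 288.1·0.73540 = 211.868.
B = 255 by definition for t > 66.
Rounded: (192, 212, 255).

R=192, G=212, B=255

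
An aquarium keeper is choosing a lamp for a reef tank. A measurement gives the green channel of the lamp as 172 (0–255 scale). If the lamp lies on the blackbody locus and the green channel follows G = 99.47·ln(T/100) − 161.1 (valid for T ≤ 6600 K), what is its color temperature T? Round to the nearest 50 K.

2850 K

ln t = (172 + 161.1) / 99.47 = 3.3487.
t = e^3.3487 = 28.467.
T = 100·t = 2847 K → 2850 K to the nearest 50 K.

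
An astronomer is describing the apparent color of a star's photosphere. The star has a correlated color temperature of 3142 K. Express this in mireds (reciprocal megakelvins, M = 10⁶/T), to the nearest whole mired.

318 mireds

M = 10⁶ / 3142 = 318.269 → 318 mireds.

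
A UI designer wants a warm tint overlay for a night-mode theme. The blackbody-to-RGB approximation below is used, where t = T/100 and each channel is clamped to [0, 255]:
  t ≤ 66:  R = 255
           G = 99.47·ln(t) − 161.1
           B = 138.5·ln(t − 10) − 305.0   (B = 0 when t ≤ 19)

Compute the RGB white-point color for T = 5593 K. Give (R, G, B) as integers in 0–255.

t = 5593/100 = 55.93; the t ≤ 66 branch applies.
R = 255 by definition for t ≤ 66.
G = 99.47·ln 55.93 − 161.1 = 99.47·4.0241 − 161.1 = 239.177.
B = 138.5·ln(55.93 − 10) − 305.0 = 138.5·ln 45.93 − 305.0 = 138.5·3.8271 − 305.0 = 225.056.
Rounded: (255, 239, 225).

(255, 239, 225)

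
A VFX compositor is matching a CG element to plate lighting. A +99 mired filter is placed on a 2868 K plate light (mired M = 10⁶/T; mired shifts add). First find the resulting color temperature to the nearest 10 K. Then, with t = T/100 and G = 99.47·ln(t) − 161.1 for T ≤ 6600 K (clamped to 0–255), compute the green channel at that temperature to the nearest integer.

M_in = 10⁶/2868 = 348.68; M_out = 348.68 + (+99) = 447.68.
T_out = 10⁶/447.68 = 2233.8 K → 2230 K; t = 22.3.
G = 99.47·ln 22.3 − 161.1 = 99.47·3.1046 − 161.1 = 147.713.
Rounded: 148.

148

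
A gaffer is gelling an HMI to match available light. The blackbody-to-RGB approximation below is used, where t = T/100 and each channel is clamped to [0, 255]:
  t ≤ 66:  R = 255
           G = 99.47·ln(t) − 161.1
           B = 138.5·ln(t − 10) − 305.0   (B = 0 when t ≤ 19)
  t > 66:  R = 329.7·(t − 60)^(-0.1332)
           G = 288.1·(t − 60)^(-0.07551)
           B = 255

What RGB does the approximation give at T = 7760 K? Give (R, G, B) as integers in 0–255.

(225, 232, 255)

t = 7760/100 = 77.6; the t > 66 branch applies.
R = 329.7·(77.6 − 60)^(-0.1332) = 329.7·17.6^(-0.1332) = 329.7·0.68249 = 225.018.
G = 288.1·(77.6 − 60)^(-0.07551) = 288.1·17.6^(-0.07551) = 288.1·0.80529 = 232.004.
B = 255 by definition for t > 66.
Rounded: (225, 232, 255).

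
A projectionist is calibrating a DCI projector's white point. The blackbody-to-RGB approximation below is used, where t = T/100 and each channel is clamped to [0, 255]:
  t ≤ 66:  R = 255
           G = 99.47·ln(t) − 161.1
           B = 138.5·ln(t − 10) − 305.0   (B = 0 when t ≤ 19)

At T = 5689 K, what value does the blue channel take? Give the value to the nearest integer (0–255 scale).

t = 5689/100 = 56.89; the t ≤ 66 branch applies.
B = 138.5·ln(56.89 − 10) − 305.0 = 138.5·ln 46.89 − 305.0 = 138.5·3.8478 − 305.0 = 227.921.
Rounded: 228.

228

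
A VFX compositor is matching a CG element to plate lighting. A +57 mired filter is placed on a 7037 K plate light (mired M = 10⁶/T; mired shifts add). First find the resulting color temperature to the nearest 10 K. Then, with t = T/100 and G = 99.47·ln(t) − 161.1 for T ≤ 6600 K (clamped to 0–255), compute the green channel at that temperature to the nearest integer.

228

M_in = 10⁶/7037 = 142.11; M_out = 142.11 + (+57) = 199.11.
T_out = 10⁶/199.11 = 5022.5 K → 5020 K; t = 50.2.
G = 99.47·ln 50.2 − 161.1 = 99.47·3.9160 − 161.1 = 228.426.
Rounded: 228.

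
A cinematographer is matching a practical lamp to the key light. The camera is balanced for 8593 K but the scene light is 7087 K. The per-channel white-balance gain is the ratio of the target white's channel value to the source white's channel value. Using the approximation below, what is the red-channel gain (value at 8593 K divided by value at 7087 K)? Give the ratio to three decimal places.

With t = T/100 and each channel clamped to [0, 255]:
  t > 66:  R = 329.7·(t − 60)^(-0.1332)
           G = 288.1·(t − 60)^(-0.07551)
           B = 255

At 7087 K (t = 70.87):
  R = 329.7·(70.87 − 60)^(-0.1332) = 329.7·10.87^(-0.1332) = 329.7·0.72774 = 239.935.
At 8593 K (t = 85.93):
  R = 329.7·(85.93 − 60)^(-0.1332) = 329.7·25.93^(-0.1332) = 329.7·0.64816 = 213.698.
Gain = 213.698 / 239.935 = 0.8907 → 0.891.

0.891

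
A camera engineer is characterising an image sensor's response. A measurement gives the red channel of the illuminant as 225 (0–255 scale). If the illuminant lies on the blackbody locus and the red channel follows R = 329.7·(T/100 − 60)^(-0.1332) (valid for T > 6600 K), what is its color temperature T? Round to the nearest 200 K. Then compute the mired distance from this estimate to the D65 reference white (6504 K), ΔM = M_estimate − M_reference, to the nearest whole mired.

-26 mireds

(t − 60)^(-0.1332) = 225/329.7 = 0.68244.
t − 60 = 0.68244^(1/-0.1332) = 0.68244^(-7.508) = 17.610, so t = 77.610.
T = 100·t = 7761 K → 7800 K to the nearest 200 K.
M_estimate = 10⁶/7800 = 128.21; M_reference = 10⁶/6504 = 153.75.
ΔM = 128.21 − 153.75 = -25.55 → -26 mireds.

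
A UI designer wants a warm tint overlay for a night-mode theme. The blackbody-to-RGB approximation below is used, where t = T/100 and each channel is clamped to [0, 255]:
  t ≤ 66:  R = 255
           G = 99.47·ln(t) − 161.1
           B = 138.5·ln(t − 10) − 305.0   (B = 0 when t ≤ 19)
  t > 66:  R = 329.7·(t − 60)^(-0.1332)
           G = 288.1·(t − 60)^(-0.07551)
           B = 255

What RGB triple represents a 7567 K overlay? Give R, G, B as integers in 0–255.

R=229, G=234, B=255

t = 7567/100 = 75.67; the t > 66 branch applies.
R = 329.7·(75.67 − 60)^(-0.1332) = 329.7·15.67^(-0.1332) = 329.7·0.69313 = 228.526.
G = 288.1·(75.67 − 60)^(-0.07551) = 288.1·15.67^(-0.07551) = 288.1·0.81238 = 234.047.
B = 255 by definition for t > 66.
Rounded: (229, 234, 255).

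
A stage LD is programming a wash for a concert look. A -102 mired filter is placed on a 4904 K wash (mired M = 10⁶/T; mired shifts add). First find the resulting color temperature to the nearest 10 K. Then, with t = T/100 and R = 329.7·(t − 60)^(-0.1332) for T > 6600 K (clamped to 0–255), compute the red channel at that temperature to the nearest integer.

M_in = 10⁶/4904 = 203.92; M_out = 203.92 + (-102) = 101.92.
T_out = 10⁶/101.92 = 9812.1 K → 9810 K; t = 98.1.
R = 329.7·(98.1 − 60)^(-0.1332) = 329.7·38.1^(-0.1332) = 329.7·0.61577 = 203.020.
Rounded: 203.

203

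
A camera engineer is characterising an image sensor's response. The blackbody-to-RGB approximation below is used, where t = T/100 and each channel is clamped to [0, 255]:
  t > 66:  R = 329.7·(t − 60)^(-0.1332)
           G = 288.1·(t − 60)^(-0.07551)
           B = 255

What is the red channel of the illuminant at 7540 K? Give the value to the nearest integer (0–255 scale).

t = 7540/100 = 75.4; the t > 66 branch applies.
R = 329.7·(75.4 − 60)^(-0.1332) = 329.7·15.4^(-0.1332) = 329.7·0.69474 = 229.056.
Rounded: 229.

229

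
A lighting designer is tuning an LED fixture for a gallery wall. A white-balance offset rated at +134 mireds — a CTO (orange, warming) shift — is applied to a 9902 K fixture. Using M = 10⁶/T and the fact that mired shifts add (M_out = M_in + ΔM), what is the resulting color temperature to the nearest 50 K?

4250 K

M_in = 10⁶/9902 = 100.99 mireds.
M_out = 100.99 + (+134) = 234.99 mireds.
T_out = 10⁶/234.99 = 4255.5 K → 4250 K.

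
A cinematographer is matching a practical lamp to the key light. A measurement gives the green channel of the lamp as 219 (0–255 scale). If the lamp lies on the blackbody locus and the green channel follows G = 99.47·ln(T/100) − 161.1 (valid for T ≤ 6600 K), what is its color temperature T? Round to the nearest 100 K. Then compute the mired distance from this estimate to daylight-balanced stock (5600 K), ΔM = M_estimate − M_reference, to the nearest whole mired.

ln t = (219 + 161.1) / 99.47 = 3.8213.
t = e^3.8213 = 45.661.
T = 100·t = 4566 K → 4600 K to the nearest 100 K.
M_estimate = 10⁶/4600 = 217.39; M_reference = 10⁶/5600 = 178.57.
ΔM = 217.39 − 178.57 = 38.82 → +39 mireds.

+39 mireds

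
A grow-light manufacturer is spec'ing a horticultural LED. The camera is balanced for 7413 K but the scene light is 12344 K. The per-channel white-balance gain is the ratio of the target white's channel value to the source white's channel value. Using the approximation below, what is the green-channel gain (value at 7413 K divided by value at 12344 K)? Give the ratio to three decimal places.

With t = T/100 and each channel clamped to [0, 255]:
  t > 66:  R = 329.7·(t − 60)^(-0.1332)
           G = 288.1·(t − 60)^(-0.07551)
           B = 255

1.120

At 12344 K (t = 123.44):
  G = 288.1·(123.44 − 60)^(-0.07551) = 288.1·63.44^(-0.07551) = 288.1·0.73098 = 210.594.
At 7413 K (t = 74.13):
  G = 288.1·(74.13 − 60)^(-0.07551) = 288.1·14.13^(-0.07551) = 288.1·0.81875 = 235.883.
Gain = 235.883 / 210.594 = 1.1201 → 1.120.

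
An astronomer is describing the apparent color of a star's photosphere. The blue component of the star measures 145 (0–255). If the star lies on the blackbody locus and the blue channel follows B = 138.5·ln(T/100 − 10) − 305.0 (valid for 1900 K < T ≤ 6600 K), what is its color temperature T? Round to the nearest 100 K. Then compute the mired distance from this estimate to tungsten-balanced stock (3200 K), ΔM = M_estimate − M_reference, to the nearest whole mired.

-35 mireds

ln(t − 10) = (145 + 305.0) / 138.5 = 3.2491.
t − 10 = e^3.2491 = 25.767, so t = 35.767.
T = 100·t = 3577 K → 3600 K to the nearest 100 K.
M_estimate = 10⁶/3600 = 277.78; M_reference = 10⁶/3200 = 312.50.
ΔM = 277.78 − 312.50 = -34.72 → -35 mireds.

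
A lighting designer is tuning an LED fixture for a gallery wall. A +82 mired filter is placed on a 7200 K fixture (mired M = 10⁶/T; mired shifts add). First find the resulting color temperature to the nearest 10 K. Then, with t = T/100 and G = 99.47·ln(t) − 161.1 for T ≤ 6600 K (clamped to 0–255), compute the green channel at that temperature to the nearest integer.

M_in = 10⁶/7200 = 138.89; M_out = 138.89 + (+82) = 220.89.
T_out = 10⁶/220.89 = 4527.2 K → 4530 K; t = 45.3.
G = 99.47·ln 45.3 − 161.1 = 99.47·3.8133 − 161.1 = 218.210.
Rounded: 218.

218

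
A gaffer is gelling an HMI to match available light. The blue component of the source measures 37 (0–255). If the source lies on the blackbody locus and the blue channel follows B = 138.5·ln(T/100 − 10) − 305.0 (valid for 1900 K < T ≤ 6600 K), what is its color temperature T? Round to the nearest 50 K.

ln(t − 10) = (37 + 305.0) / 138.5 = 2.4693.
t − 10 = e^2.4693 = 11.814, so t = 21.814.
T = 100·t = 2181 K → 2200 K to the nearest 50 K.

2200 K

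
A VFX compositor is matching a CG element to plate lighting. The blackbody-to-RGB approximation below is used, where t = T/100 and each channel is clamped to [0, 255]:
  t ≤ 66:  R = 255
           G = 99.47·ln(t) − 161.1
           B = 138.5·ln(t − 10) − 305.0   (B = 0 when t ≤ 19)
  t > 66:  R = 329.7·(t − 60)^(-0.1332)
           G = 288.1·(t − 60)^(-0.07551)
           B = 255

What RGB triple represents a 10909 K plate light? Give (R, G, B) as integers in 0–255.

(196, 215, 255)

t = 10909/100 = 109.09; the t > 66 branch applies.
R = 329.7·(109.09 − 60)^(-0.1332) = 329.7·49.09^(-0.1332) = 329.7·0.59533 = 196.281.
G = 288.1·(109.09 − 60)^(-0.07551) = 288.1·49.09^(-0.07551) = 288.1·0.74527 = 214.712.
B = 255 by definition for t > 66.
Rounded: (196, 215, 255).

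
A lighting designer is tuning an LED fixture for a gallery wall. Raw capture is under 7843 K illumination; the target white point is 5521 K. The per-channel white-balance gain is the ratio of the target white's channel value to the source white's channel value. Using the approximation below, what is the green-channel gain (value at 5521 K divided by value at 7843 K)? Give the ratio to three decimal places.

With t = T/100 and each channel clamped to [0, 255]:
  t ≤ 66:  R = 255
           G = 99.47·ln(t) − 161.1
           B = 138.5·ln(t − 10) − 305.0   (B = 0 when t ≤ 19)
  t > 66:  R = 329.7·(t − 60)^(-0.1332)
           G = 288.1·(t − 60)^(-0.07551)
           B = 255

1.029

At 7843 K (t = 78.43):
  G = 288.1·(78.43 − 60)^(-0.07551) = 288.1·18.43^(-0.07551) = 288.1·0.80249 = 231.198.
At 5521 K (t = 55.21):
  G = 99.47·ln 55.21 − 161.1 = 99.47·4.0111 − 161.1 = 237.889.
Gain = 237.889 / 231.198 = 1.0289 → 1.029.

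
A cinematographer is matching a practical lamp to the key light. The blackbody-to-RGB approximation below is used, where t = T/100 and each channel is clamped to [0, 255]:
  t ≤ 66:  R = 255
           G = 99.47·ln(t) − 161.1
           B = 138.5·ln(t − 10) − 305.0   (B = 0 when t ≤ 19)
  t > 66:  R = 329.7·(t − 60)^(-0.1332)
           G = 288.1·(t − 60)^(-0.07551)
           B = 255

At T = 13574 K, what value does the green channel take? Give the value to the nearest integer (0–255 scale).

208

t = 13574/100 = 135.74; the t > 66 branch applies.
G = 288.1·(135.74 − 60)^(-0.07551) = 288.1·75.74^(-0.07551) = 288.1·0.72126 = 207.795.
Rounded: 208.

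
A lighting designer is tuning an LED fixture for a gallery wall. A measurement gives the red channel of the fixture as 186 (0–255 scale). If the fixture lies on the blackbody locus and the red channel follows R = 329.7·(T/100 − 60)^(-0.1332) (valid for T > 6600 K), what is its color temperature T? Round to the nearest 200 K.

13400 K

(t − 60)^(-0.1332) = 186/329.7 = 0.56415.
t − 60 = 0.56415^(1/-0.1332) = 0.56415^(-7.508) = 73.521, so t = 133.521.
T = 100·t = 13352 K → 13400 K to the nearest 200 K.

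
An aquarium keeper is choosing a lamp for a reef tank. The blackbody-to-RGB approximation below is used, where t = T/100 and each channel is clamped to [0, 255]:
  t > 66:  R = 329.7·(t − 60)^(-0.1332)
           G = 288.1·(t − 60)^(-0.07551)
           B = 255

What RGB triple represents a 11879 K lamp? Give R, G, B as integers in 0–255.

R=192, G=212, B=255

t = 11879/100 = 118.79; the t > 66 branch applies.
R = 329.7·(118.79 − 60)^(-0.1332) = 329.7·58.79^(-0.1332) = 329.7·0.58120 = 191.623.
G = 288.1·(118.79 − 60)^(-0.07551) = 288.1·58.79^(-0.07551) = 288.1·0.73519 = 211.808.
B = 255 by definition for t > 66.
Rounded: (192, 212, 255).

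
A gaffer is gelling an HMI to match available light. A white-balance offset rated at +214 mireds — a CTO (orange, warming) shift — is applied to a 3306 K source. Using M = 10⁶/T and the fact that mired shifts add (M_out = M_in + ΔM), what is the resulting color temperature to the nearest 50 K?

M_in = 10⁶/3306 = 302.48 mireds.
M_out = 302.48 + (+214) = 516.48 mireds.
T_out = 10⁶/516.48 = 1936.2 K → 1950 K.

1950 K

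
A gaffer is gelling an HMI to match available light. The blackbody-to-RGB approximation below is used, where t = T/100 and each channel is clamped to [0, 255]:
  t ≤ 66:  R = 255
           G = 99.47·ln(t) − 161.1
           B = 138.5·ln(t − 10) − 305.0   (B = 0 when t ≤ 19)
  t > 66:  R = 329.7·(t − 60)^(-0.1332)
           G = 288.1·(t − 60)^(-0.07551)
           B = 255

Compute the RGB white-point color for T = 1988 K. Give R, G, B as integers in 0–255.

t = 1988/100 = 19.88; the t ≤ 66 branch applies.
R = 255 by definition for t ≤ 66.
G = 99.47·ln 19.88 − 161.1 = 99.47·2.9897 − 161.1 = 136.287.
B = 138.5·ln(19.88 − 10) − 305.0 = 138.5·ln 9.88 − 305.0 = 138.5·2.2905 − 305.0 = 12.236.
Rounded: (255, 136, 12).

R=255, G=136, B=12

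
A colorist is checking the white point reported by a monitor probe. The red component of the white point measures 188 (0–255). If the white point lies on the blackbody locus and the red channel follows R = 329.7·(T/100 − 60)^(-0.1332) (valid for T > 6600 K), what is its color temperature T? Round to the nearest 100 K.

12800 K

(t − 60)^(-0.1332) = 188/329.7 = 0.57022.
t − 60 = 0.57022^(1/-0.1332) = 0.57022^(-7.508) = 67.848, so t = 127.848.
T = 100·t = 12785 K → 12800 K to the nearest 100 K.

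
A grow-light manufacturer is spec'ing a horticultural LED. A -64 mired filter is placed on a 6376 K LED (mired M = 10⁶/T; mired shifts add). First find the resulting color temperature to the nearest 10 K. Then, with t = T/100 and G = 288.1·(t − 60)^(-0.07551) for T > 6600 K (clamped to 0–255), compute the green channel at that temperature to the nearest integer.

215

M_in = 10⁶/6376 = 156.84; M_out = 156.84 + (-64) = 92.84.
T_out = 10⁶/92.84 = 10771.4 K → 10770 K; t = 107.7.
G = 288.1·(107.7 − 60)^(-0.07551) = 288.1·47.7^(-0.07551) = 288.1·0.74689 = 215.178.
Rounded: 215.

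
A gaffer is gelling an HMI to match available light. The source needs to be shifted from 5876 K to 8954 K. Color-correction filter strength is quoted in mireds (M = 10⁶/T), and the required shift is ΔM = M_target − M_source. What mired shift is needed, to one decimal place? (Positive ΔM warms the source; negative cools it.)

M_source = 10⁶/5876 = 170.184; M_target = 10⁶/8954 = 111.682.
ΔM = 111.682 − 170.184 = -58.502 → -58.5 mireds, a cooling shift.

-58.5 mireds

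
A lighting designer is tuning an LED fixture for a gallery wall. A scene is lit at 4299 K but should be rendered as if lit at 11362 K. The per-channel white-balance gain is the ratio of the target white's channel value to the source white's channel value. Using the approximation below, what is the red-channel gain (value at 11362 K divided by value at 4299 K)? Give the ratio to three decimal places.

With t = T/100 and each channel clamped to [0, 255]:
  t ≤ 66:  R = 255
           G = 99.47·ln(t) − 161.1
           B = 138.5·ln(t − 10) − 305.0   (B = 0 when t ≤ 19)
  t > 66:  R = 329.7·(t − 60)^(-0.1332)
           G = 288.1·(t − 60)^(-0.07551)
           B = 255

0.761

At 4299 K (t = 42.99):
  R = 255 by definition for t ≤ 66.
At 11362 K (t = 113.62):
  R = 329.7·(113.62 − 60)^(-0.1332) = 329.7·53.62^(-0.1332) = 329.7·0.58837 = 193.987.
Gain = 193.987 / 255.000 = 0.7607 → 0.761.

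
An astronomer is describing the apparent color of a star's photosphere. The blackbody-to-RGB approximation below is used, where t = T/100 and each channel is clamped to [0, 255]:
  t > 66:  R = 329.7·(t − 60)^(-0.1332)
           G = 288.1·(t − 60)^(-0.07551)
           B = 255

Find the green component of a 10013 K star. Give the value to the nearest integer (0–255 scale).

t = 10013/100 = 100.13; the t > 66 branch applies.
G = 288.1·(100.13 − 60)^(-0.07551) = 288.1·40.13^(-0.07551) = 288.1·0.75670 = 218.004.
Rounded: 218.

218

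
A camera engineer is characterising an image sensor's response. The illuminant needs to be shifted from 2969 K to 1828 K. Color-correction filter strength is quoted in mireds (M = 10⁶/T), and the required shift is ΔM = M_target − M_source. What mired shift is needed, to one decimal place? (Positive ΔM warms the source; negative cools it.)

+210.2 mireds

M_source = 10⁶/2969 = 336.814; M_target = 10⁶/1828 = 547.046.
ΔM = 547.046 − 336.814 = 210.232 → +210.2 mireds, a warming shift.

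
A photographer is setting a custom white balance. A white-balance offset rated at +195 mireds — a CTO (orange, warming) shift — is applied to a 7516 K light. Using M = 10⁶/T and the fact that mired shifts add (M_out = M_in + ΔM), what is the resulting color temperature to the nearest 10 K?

M_in = 10⁶/7516 = 133.05 mireds.
M_out = 133.05 + (+195) = 328.05 mireds.
T_out = 10⁶/328.05 = 3048.3 K → 3050 K.

3050 K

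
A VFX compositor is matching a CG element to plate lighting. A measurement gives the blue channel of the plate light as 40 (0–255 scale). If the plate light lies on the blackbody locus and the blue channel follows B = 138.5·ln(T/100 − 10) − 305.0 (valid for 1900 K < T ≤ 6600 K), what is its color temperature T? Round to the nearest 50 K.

2200 K

ln(t − 10) = (40 + 305.0) / 138.5 = 2.4910.
t − 10 = e^2.4910 = 12.073, so t = 22.073.
T = 100·t = 2207 K → 2200 K to the nearest 50 K.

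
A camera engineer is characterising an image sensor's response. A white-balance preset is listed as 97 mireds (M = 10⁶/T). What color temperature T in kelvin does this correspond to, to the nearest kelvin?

T = 10⁶ / 97 = 10309.28 K → 10309 K.

10309 K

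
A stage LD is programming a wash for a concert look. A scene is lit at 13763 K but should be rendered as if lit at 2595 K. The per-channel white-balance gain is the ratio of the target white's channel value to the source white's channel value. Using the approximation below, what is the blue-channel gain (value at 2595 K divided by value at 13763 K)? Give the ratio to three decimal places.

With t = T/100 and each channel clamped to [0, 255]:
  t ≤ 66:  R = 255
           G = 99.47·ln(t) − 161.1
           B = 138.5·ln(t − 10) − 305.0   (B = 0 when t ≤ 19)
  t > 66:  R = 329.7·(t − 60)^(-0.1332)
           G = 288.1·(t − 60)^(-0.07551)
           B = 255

0.308

At 13763 K (t = 137.63):
  B = 255 by definition for t > 66.
At 2595 K (t = 25.95):
  B = 138.5·ln(25.95 − 10) − 305.0 = 138.5·ln 15.95 − 305.0 = 138.5·2.7695 − 305.0 = 78.570.
Gain = 78.570 / 255.000 = 0.3081 → 0.308.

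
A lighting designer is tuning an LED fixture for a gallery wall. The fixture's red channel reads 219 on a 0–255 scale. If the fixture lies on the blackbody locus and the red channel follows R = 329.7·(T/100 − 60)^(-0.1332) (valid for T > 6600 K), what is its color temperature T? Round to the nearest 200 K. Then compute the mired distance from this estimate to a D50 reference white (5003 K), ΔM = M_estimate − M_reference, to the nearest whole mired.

-78 mireds

(t − 60)^(-0.1332) = 219/329.7 = 0.66424.
t − 60 = 0.66424^(1/-0.1332) = 0.66424^(-7.508) = 21.572, so t = 81.572.
T = 100·t = 8157 K → 8200 K to the nearest 200 K.
M_estimate = 10⁶/8200 = 121.95; M_reference = 10⁶/5003 = 199.88.
ΔM = 121.95 − 199.88 = -77.93 → -78 mireds.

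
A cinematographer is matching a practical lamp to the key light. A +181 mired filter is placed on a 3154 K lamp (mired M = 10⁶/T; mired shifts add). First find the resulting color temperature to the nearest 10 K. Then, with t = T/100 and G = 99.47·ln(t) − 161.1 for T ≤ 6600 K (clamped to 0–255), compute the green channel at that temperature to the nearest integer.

M_in = 10⁶/3154 = 317.06; M_out = 317.06 + (+181) = 498.06.
T_out = 10⁶/498.06 = 2007.8 K → 2010 K; t = 20.1.
G = 99.47·ln 20.1 − 161.1 = 99.47·3.0007 − 161.1 = 137.382.
Rounded: 137.

137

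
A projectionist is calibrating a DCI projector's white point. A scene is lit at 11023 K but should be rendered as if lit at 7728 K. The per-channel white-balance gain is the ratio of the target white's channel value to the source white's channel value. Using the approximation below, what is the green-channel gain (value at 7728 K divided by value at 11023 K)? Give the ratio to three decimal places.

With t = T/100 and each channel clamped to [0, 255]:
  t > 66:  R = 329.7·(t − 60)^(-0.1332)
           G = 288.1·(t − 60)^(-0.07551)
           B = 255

1.084

At 11023 K (t = 110.23):
  G = 288.1·(110.23 − 60)^(-0.07551) = 288.1·50.23^(-0.07551) = 288.1·0.74398 = 214.340.
At 7728 K (t = 77.28):
  G = 288.1·(77.28 − 60)^(-0.07551) = 288.1·17.28^(-0.07551) = 288.1·0.80640 = 232.325.
Gain = 232.325 / 214.340 = 1.0839 → 1.084.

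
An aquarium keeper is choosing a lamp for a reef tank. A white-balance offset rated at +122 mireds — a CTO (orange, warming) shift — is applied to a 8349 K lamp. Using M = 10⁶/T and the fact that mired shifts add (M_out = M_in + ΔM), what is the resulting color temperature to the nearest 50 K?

4150 K

M_in = 10⁶/8349 = 119.77 mireds.
M_out = 119.77 + (+122) = 241.77 mireds.
T_out = 10⁶/241.77 = 4136.1 K → 4150 K.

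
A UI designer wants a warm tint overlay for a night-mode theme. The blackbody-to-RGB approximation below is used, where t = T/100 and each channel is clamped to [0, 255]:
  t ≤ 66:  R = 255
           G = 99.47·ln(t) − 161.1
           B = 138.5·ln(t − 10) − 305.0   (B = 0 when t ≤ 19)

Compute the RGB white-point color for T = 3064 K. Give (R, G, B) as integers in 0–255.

t = 3064/100 = 30.64; the t ≤ 66 branch applies.
R = 255 by definition for t ≤ 66.
G = 99.47·ln 30.64 − 161.1 = 99.47·3.4223 − 161.1 = 179.317.
B = 138.5·ln(30.64 − 10) − 305.0 = 138.5·ln 20.64 − 305.0 = 138.5·3.0272 − 305.0 = 114.271.
Rounded: (255, 179, 114).

(255, 179, 114)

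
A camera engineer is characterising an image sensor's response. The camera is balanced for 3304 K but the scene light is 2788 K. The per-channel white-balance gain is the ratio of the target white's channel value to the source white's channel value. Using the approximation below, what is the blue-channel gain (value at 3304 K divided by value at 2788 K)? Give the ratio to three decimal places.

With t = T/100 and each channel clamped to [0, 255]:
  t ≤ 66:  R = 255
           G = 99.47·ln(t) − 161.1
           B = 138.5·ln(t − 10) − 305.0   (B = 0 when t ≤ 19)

At 2788 K (t = 27.88):
  B = 138.5·ln(27.88 − 10) − 305.0 = 138.5·ln 17.88 − 305.0 = 138.5·2.8837 − 305.0 = 94.390.
At 3304 K (t = 33.04):
  B = 138.5·ln(33.04 − 10) − 305.0 = 138.5·ln 23.04 − 305.0 = 138.5·3.1372 − 305.0 = 129.507.
Gain = 129.507 / 94.390 = 1.3720 → 1.372.

1.372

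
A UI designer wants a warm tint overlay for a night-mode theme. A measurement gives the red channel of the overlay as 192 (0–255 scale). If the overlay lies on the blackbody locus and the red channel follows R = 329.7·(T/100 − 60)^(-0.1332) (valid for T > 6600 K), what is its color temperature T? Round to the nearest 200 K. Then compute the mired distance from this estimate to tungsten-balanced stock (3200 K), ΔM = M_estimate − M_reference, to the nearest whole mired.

(t − 60)^(-0.1332) = 192/329.7 = 0.58235.
t − 60 = 0.58235^(1/-0.1332) = 0.58235^(-7.508) = 57.929, so t = 117.929.
T = 100·t = 11793 K → 11800 K to the nearest 200 K.
M_estimate = 10⁶/11800 = 84.75; M_reference = 10⁶/3200 = 312.50.
ΔM = 84.75 − 312.50 = -227.75 → -228 mireds.

-228 mireds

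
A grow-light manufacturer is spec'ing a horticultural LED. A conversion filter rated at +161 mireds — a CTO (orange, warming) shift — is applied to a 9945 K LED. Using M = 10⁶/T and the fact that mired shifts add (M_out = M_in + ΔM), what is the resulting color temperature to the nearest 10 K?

M_in = 10⁶/9945 = 100.55 mireds.
M_out = 100.55 + (+161) = 261.55 mireds.
T_out = 10⁶/261.55 = 3823.3 K → 3820 K.

3820 K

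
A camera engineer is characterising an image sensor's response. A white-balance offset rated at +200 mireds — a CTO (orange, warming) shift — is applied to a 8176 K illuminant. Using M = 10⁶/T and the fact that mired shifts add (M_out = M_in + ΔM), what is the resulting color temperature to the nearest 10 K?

3100 K

M_in = 10⁶/8176 = 122.31 mireds.
M_out = 122.31 + (+200) = 322.31 mireds.
T_out = 10⁶/322.31 = 3102.6 K → 3100 K.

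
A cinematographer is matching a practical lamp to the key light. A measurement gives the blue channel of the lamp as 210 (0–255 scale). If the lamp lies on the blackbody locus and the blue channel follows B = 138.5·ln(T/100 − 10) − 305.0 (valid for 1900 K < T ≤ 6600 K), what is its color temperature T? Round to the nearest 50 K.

5100 K

ln(t − 10) = (210 + 305.0) / 138.5 = 3.7184.
t − 10 = e^3.7184 = 41.199, so t = 51.199.
T = 100·t = 5120 K → 5100 K to the nearest 50 K.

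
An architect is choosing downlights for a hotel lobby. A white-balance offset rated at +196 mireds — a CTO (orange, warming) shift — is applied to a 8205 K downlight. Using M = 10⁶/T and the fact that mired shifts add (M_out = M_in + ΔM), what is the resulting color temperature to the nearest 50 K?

3150 K

M_in = 10⁶/8205 = 121.88 mireds.
M_out = 121.88 + (+196) = 317.88 mireds.
T_out = 10⁶/317.88 = 3145.9 K → 3150 K.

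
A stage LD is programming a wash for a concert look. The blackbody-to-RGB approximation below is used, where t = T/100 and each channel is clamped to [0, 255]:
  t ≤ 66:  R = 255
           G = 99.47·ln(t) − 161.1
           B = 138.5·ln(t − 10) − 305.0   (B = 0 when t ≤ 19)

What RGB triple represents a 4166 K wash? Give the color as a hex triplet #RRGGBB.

t = 4166/100 = 41.66; the t ≤ 66 branch applies.
R = 255 by definition for t ≤ 66.
G = 99.47·ln 41.66 − 161.1 = 99.47·3.7295 − 161.1 = 209.877.
B = 138.5·ln(41.66 − 10) − 305.0 = 138.5·ln 31.66 − 305.0 = 138.5·3.4551 − 305.0 = 173.525.
Rounded: (255, 210, 174).
In hex: #FFD2AE.

#FFD2AE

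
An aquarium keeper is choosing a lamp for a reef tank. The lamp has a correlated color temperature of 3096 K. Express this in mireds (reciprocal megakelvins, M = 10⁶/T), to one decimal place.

M = 10⁶ / 3096 = 322.997 → 323.0 mireds.

323.0 mireds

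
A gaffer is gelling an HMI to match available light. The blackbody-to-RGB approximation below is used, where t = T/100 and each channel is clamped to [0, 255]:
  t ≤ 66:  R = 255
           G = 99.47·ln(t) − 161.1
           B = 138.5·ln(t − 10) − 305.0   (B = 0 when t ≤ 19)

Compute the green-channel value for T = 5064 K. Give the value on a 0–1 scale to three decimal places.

t = 5064/100 = 50.64; the t ≤ 66 branch applies.
G = 99.47·ln 50.64 − 161.1 = 99.47·3.9247 − 161.1 = 229.294.
On a 0–1 scale: 229.294/255 = 0.8992 → 0.899.

0.899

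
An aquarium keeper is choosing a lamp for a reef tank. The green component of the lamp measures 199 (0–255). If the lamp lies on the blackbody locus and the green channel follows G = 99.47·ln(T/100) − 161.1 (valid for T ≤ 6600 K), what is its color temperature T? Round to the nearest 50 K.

ln t = (199 + 161.1) / 99.47 = 3.6202.
t = e^3.6202 = 37.345.
T = 100·t = 3734 K → 3750 K to the nearest 50 K.

3750 K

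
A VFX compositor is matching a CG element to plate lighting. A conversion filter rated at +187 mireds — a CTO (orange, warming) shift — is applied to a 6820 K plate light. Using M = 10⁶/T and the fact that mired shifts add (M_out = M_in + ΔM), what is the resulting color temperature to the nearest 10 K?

3000 K

M_in = 10⁶/6820 = 146.63 mireds.
M_out = 146.63 + (+187) = 333.63 mireds.
T_out = 10⁶/333.63 = 2997.4 K → 3000 K.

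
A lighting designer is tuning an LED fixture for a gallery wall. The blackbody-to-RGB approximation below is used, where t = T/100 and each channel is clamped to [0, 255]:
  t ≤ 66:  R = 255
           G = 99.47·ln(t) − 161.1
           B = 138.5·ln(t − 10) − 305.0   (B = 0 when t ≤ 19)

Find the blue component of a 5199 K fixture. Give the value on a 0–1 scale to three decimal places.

t = 5199/100 = 51.99; the t ≤ 66 branch applies.
B = 138.5·ln(51.99 − 10) − 305.0 = 138.5·ln 41.99 − 305.0 = 138.5·3.7374 − 305.0 = 212.634.
On a 0–1 scale: 212.634/255 = 0.8339 → 0.834.

0.834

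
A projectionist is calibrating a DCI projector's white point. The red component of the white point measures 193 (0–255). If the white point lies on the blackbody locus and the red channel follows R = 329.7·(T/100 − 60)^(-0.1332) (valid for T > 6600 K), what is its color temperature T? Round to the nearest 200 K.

(t − 60)^(-0.1332) = 193/329.7 = 0.58538.
t − 60 = 0.58538^(1/-0.1332) = 0.58538^(-7.508) = 55.713, so t = 115.713.
T = 100·t = 11571 K → 11600 K to the nearest 200 K.

11600 K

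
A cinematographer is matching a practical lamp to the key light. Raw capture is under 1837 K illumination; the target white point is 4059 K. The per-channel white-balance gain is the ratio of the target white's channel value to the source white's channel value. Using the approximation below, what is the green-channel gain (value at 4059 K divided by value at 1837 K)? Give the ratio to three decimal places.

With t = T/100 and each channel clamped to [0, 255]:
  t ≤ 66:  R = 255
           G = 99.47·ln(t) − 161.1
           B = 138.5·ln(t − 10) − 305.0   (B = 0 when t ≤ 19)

At 1837 K (t = 18.37):
  G = 99.47·ln 18.37 − 161.1 = 99.47·2.9107 − 161.1 = 128.429.
At 4059 K (t = 40.59):
  G = 99.47·ln 40.59 − 161.1 = 99.47·3.7035 − 161.1 = 207.289.
Gain = 207.289 / 128.429 = 1.6140 → 1.614.

1.614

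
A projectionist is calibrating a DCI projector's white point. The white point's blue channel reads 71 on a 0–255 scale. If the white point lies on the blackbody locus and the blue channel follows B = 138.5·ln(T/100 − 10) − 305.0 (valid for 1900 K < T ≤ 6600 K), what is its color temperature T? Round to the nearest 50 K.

2500 K

ln(t − 10) = (71 + 305.0) / 138.5 = 2.7148.
t − 10 = e^2.7148 = 15.102, so t = 25.102.
T = 100·t = 2510 K → 2500 K to the nearest 50 K.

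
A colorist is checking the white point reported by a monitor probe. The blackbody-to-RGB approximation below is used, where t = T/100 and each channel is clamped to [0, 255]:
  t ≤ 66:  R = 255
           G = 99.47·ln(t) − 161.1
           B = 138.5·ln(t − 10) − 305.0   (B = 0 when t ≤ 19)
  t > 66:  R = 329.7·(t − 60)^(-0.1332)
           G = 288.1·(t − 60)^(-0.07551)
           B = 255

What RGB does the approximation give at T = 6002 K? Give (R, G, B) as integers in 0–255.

t = 6002/100 = 60.02; the t ≤ 66 branch applies.
R = 255 by definition for t ≤ 66.
G = 99.47·ln 60.02 − 161.1 = 99.47·4.0947 − 161.1 = 246.198.
B = 138.5·ln(60.02 − 10) − 305.0 = 138.5·ln 50.02 − 305.0 = 138.5·3.9124 − 305.0 = 236.871.
Rounded: (255, 246, 237).

(255, 246, 237)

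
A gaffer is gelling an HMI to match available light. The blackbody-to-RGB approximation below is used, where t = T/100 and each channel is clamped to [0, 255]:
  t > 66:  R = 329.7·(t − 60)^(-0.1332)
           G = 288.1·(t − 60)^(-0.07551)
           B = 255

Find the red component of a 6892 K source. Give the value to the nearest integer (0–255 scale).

246

t = 6892/100 = 68.92; the t > 66 branch applies.
R = 329.7·(68.92 − 60)^(-0.1332) = 329.7·8.92^(-0.1332) = 329.7·0.74716 = 246.337.
Rounded: 246.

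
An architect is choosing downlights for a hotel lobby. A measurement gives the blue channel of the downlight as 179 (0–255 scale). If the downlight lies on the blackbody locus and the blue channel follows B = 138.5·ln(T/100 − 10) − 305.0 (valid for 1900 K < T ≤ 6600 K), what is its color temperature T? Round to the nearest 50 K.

4300 K

ln(t − 10) = (179 + 305.0) / 138.5 = 3.4946.
t − 10 = e^3.4946 = 32.937, so t = 42.937.
T = 100·t = 4294 K → 4300 K to the nearest 50 K.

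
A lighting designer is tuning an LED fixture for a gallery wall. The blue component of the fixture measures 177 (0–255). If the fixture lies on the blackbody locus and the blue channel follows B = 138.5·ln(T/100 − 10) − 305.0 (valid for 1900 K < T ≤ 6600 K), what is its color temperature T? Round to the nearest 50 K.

4250 K

ln(t − 10) = (177 + 305.0) / 138.5 = 3.4801.
t − 10 = e^3.4801 = 32.464, so t = 42.464.
T = 100·t = 4246 K → 4250 K to the nearest 50 K.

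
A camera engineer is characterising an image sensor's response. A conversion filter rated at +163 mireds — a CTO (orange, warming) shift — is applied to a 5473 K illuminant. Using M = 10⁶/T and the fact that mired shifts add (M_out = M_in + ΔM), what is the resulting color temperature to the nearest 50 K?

M_in = 10⁶/5473 = 182.72 mireds.
M_out = 182.72 + (+163) = 345.72 mireds.
T_out = 10⁶/345.72 = 2892.6 K → 2900 K.

2900 K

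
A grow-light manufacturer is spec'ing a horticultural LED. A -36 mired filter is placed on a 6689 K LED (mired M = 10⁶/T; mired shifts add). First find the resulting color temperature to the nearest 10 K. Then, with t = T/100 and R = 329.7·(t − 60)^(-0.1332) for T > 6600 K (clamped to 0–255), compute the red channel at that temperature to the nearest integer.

211

M_in = 10⁶/6689 = 149.50; M_out = 149.50 + (-36) = 113.50.
T_out = 10⁶/113.50 = 8810.6 K → 8810 K; t = 88.1.
R = 329.7·(88.1 − 60)^(-0.1332) = 329.7·28.1^(-0.1332) = 329.7·0.64126 = 211.423.
Rounded: 211.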